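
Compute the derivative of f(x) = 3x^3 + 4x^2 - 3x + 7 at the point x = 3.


Differentiate f(x) = 3x^3 + 4x^2 - 3x + 7 term by term:
f'(x) = 9x^2 + 8x - 3
Substitute x = 3:
f'(3) = 9 * 3^2 + 8 * 3 - 3
= 81 + 24 - 3
= 102

102


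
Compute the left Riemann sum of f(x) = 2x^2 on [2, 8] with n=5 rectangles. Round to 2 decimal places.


Left Riemann sum uses left endpoints of each subinterval.
Interval: [2, 8], n = 5
dx = (8 - 2) / 5 = 6/5
Left endpoints: [2, 16/5, 22/5, 28/5, 34/5]
f values: [8, 512/25, 968/25, 1568/25, 2312/25]
Sum = dx * (sum of f values)
= 6/5 * 1112/5
= 6672/25 = 266.88

266.88


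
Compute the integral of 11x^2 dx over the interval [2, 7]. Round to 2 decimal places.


Find the antiderivative of 11x^2:
F(x) = 11/3 * x^3
Apply the Fundamental Theorem of Calculus:
F(7) - F(2)
= 11/3 * 7^3 - 11/3 * 2^3
= 11/3 * (343 - 8)
= 11/3 * 335
= 3685/3 ≈ 1228.33

1228.33


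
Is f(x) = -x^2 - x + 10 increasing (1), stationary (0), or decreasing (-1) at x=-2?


Compute f'(x) to determine behavior:
f'(x) = -2x - 1
f'(-2) = -2 * (-2) - 1
= 4 - 1
= 3
Since f'(-2) > 0, the function is increasing (1)

1


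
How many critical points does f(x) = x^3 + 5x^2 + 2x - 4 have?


Find where f'(x) = 0:
f(x) = x^3 + 5x^2 + 2x - 4
f'(x) = 3x^2 + 10x + 2
This is a quadratic in x. Use the discriminant to count real roots.
Discriminant = (10)^2 - 4 * 3 * 2
= 100 - 24
= 76
Since discriminant > 0, f'(x) = 0 has 2 real solutions.
Number of critical points: 2

2


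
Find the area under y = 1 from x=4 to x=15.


The area under a constant function y = 1 is a rectangle.
Width = 15 - 4 = 11
Height = 1
Area = width * height
= 11 * 1
= 11

11


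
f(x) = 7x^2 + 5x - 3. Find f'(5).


Differentiate term by term using power and sum rules:
f(x) = 7x^2 + 5x - 3
f'(x) = 14x + 5
Substitute x = 5:
f'(5) = 14 * 5 + 5
= 70 + 5
= 75

75


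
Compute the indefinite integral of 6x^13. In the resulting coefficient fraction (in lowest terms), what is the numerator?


Apply the power rule for integration:
integral of ax^n dx = a/(n+1) * x^(n+1) + C
integral of 6x^13 dx
= 6/14 * x^14 + C
= 3/7 * x^14 + C
The coefficient in lowest terms is 3/7, and its numerator is 3

3


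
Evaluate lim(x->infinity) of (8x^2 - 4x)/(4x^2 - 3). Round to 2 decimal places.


For limits at infinity with equal-degree polynomials,
we compare leading coefficients.
Numerator leading term: 8x^2
Denominator leading term: 4x^2
Divide both by x^2:
lim = (8 - 4/x) / (4 - 3/x^2)
As x -> infinity, the 1/x and 1/x^2 terms vanish:
= 8/4 = 2 = 2.00

2.00


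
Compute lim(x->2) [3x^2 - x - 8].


Since polynomials are continuous, we use direct substitution.
lim(x->2) of 3x^2 - x - 8
= 3 * 2^2 - 1 * 2 - 8
= 12 - 2 - 8
= 2

2


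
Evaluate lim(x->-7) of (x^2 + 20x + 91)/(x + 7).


Direct substitution gives 0/0, so we factor the numerator.
Factor: (x^2 + 20x + 91) = (x + 7)(x + 13)
Cancel the common factor (x + 7):
(x^2 + 20x + 91)/(x + 7) = (x + 13)
Now substitute x = -7:
= (-7) - (-13) = 6

6


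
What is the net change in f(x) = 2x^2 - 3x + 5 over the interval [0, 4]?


Net change = f(b) - f(a)
f(x) = 2x^2 - 3x + 5
Compute f(4):
f(4) = 2 * 4^2 - 3 * 4 + 5
= 32 - 12 + 5
= 25
Compute f(0):
f(0) = 2 * 0^2 - 3 * 0 + 5
= 0 + 0 + 5
= 5
Net change = 25 - 5 = 20

20


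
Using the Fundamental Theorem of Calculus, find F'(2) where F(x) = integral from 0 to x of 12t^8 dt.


By the Fundamental Theorem of Calculus (Part 1):
If F(x) = integral from 0 to x of f(t) dt, then F'(x) = f(x)
Here f(t) = 12t^8
So F'(x) = 12x^8
Evaluate at x = 2:
F'(2) = 12 * 2^8
= 12 * 256
= 3072

3072


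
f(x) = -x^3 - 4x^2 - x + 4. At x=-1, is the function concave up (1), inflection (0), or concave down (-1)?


Concavity is determined by the sign of f''(x).
f(x) = -x^3 - 4x^2 - x + 4
f'(x) = -3x^2 - 8x - 1
f''(x) = -6x - 8
f''(-1) = -6 * (-1) - 8
= 6 - 8
= -2
Since f''(-1) < 0, the function is concave down (-1)

-1


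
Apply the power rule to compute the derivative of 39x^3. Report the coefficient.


We apply the power rule: d/dx [ax^n] = a*n * x^(n-1)
d/dx [39x^3]
= 39 * 3 * x^(3-1)
= 117x^2
The coefficient is 117

117


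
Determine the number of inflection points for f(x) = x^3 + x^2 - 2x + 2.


Inflection points occur where f''(x) = 0 and concavity changes.
f(x) = x^3 + x^2 - 2x + 2
f'(x) = 3x^2 + 2x - 2
f''(x) = 6x + 2
Set f''(x) = 0:
6x + 2 = 0
x = -2 / 6 = -1/3
Since f''(x) is linear (degree 1), it changes sign at this point.
Therefore there is exactly 1 inflection point.

1


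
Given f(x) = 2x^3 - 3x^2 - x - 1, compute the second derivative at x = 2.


First derivative:
f'(x) = 6x^2 - 6x - 1
Second derivative:
f''(x) = 12x - 6
Substitute x = 2:
f''(2) = 12 * 2 - 6
= 24 - 6
= 18

18


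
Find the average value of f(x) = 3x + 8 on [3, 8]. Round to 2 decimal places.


Average value = 1/(b-a) * integral from a to b of f(x) dx
First compute the integral of 3x + 8:
F(x) = (3/2)x^2 + 8x
F(8) = 3/2 * 64 + 8 * 8 = 160
F(3) = 3/2 * 9 + 8 * 3 = 75/2
Integral = 160 - 75/2 = 245/2
Average = (245/2) / (8 - 3) = (245/2) / 5
= 49/2 = 24.50

24.50


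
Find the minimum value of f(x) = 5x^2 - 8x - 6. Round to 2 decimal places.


For a quadratic f(x) = ax^2 + bx + c with a > 0, the minimum is at the vertex.
Vertex x-coordinate: x = -b/(2a)
x = -(-8) / (2 * 5)
x = 8/10 = 4/5
Substitute back to find the minimum value:
f(4/5) = 5 * (4/5)^2 - 8 * (4/5) - 6
= 16/5 - 32/5 - 6
= -46/5 = -9.20

-9.20


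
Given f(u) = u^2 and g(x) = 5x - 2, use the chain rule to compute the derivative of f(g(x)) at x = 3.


Using the chain rule: (f(g(x)))' = f'(g(x)) * g'(x)
First, find g(3):
g(3) = 5 * 3 - 2 = 13
Next, f'(u) = 2u
And g'(x) = 5
So f'(g(3)) * g'(3)
= 2 * 13 * 5
= 130

130


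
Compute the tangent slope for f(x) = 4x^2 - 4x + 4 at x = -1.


The slope of the tangent line equals f'(x) at the point.
f(x) = 4x^2 - 4x + 4
f'(x) = 8x - 4
At x = -1:
f'(-1) = 8 * (-1) - 4
= -8 - 4
= -12

-12


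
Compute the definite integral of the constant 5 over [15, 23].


The integral of a constant k over [a, b] equals k * (b - a).
integral from 15 to 23 of 5 dx
= 5 * (23 - 15)
= 5 * 8
= 40

40


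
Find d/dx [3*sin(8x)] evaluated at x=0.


Apply the chain rule to differentiate 3*sin(8x):
d/dx [3*sin(8x)]
= 3 * cos(8x) * d/dx(8x)
= 3 * 8 * cos(8x)
= 24 * cos(8x)
Evaluate at x = 0:
= 24 * cos(0)
= 24 * 1
= 24

24


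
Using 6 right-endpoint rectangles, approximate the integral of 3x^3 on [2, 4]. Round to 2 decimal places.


Right Riemann sum uses right endpoints of each subinterval.
Interval: [2, 4], n = 6
dx = (4 - 2) / 6 = 1/3
Right endpoints: [7/3, 8/3, 3, 10/3, 11/3, 4]
f values: [343/9, 512/9, 81, 1000/9, 1331/9, 192]
Sum = dx * (sum of f values)
= 1/3 * 627
= 209 = 209.00

209.00


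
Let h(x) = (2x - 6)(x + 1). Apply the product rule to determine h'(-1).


Let u(x) = 2x - 6 and v(x) = x + 1
u'(x) = 2
v'(x) = 1
Product rule: h'(x) = u'(x)*v(x) + u(x)*v'(x)
= 2 * (x + 1) + (2x - 6) * 1
At x = -1:
u(-1) = 2 * (-1) - 6 = -8
v(-1) = 1 * (-1) + 1 = 0
h'(-1) = 2 * 0 + (-8) * 1
= 0 - 8
= -8

-8


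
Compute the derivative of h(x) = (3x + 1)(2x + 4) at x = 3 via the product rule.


Let u(x) = 3x + 1 and v(x) = 2x + 4
u'(x) = 3
v'(x) = 2
Product rule: h'(x) = u'(x)*v(x) + u(x)*v'(x)
= 3 * (2x + 4) + (3x + 1) * 2
At x = 3:
u(3) = 3 * 3 + 1 = 10
v(3) = 2 * 3 + 4 = 10
h'(3) = 3 * 10 + 10 * 2
= 30 + 20
= 50

50


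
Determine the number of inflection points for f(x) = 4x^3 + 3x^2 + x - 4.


Inflection points occur where f''(x) = 0 and concavity changes.
f(x) = 4x^3 + 3x^2 + x - 4
f'(x) = 12x^2 + 6x + 1
f''(x) = 24x + 6
Set f''(x) = 0:
24x + 6 = 0
x = -6 / 24 = -1/4
Since f''(x) is linear (degree 1), it changes sign at this point.
Therefore there is exactly 1 inflection point.

1


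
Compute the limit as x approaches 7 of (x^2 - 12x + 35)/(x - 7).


Direct substitution gives 0/0, so we factor the numerator.
Factor: (x^2 - 12x + 35) = (x - 7)(x - 5)
Cancel the common factor (x - 7):
(x^2 - 12x + 35)/(x - 7) = (x - 5)
Now substitute x = 7:
= (7) - (5) = 2

2


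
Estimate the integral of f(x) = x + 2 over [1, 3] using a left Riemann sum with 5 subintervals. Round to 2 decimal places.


Left Riemann sum uses left endpoints of each subinterval.
Interval: [1, 3], n = 5
dx = (3 - 1) / 5 = 2/5
Left endpoints: [1, 7/5, 9/5, 11/5, 13/5]
f values: [3, 17/5, 19/5, 21/5, 23/5]
Sum = dx * (sum of f values)
= 2/5 * 19
= 38/5 = 7.60

7.60


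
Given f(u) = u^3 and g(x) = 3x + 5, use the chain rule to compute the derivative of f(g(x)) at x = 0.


Using the chain rule: (f(g(x)))' = f'(g(x)) * g'(x)
First, find g(0):
g(0) = 3 * 0 + 5 = 5
Next, f'(u) = 3u^2
And g'(x) = 3
So f'(g(0)) * g'(0)
= 3 * 5^2 * 3
= 3 * 25 * 3
= 225

225


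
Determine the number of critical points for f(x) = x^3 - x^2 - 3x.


Find where f'(x) = 0:
f(x) = x^3 - x^2 - 3x
f'(x) = 3x^2 - 2x - 3
This is a quadratic in x. Use the discriminant to count real roots.
Discriminant = (-2)^2 - 4 * 3 * (-3)
= 4 - (-36)
= 40
Since discriminant > 0, f'(x) = 0 has 2 real solutions.
Number of critical points: 2

2


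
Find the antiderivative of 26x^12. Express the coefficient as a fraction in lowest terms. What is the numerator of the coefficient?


Apply the power rule for integration:
integral of ax^n dx = a/(n+1) * x^(n+1) + C
integral of 26x^12 dx
= 26/13 * x^13 + C
= 2 * x^13 + C
The coefficient in lowest terms is 2 = 2/1, so its numerator is 2

2


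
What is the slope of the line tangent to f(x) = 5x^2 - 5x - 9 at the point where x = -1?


The slope of the tangent line equals f'(x) at the point.
f(x) = 5x^2 - 5x - 9
f'(x) = 10x - 5
At x = -1:
f'(-1) = 10 * (-1) - 5
= -10 - 5
= -15

-15


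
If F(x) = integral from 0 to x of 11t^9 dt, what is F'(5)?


By the Fundamental Theorem of Calculus (Part 1):
If F(x) = integral from 0 to x of f(t) dt, then F'(x) = f(x)
Here f(t) = 11t^9
So F'(x) = 11x^9
Evaluate at x = 5:
F'(5) = 11 * 5^9
= 11 * 1953125
= 21484375

21484375


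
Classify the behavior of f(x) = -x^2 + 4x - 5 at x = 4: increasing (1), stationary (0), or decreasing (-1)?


Compute f'(x) to determine behavior:
f'(x) = -2x + 4
f'(4) = -2 * 4 + 4
= -8 + 4
= -4
Since f'(4) < 0, the function is decreasing (-1)

-1


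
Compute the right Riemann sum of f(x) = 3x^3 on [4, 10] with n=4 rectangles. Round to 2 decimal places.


Right Riemann sum uses right endpoints of each subinterval.
Interval: [4, 10], n = 4
dx = (10 - 4) / 4 = 3/2
Right endpoints: [11/2, 7, 17/2, 10]
f values: [3993/8, 1029, 14739/8, 3000]
Sum = dx * (sum of f values)
= 3/2 * 12741/2
= 38223/4 = 9555.75

9555.75


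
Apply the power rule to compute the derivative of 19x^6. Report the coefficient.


We apply the power rule: d/dx [ax^n] = a*n * x^(n-1)
d/dx [19x^6]
= 19 * 6 * x^(6-1)
= 114x^5
The coefficient is 114

114


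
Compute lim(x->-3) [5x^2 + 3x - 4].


Since polynomials are continuous, we use direct substitution.
lim(x->-3) of 5x^2 + 3x - 4
= 5 * (-3)^2 + 3 * (-3) - 4
= 45 - 9 - 4
= 32

32


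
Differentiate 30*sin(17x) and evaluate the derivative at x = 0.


Apply the chain rule to differentiate 30*sin(17x):
d/dx [30*sin(17x)]
= 30 * cos(17x) * d/dx(17x)
= 30 * 17 * cos(17x)
= 510 * cos(17x)
Evaluate at x = 0:
= 510 * cos(0)
= 510 * 1
= 510

510


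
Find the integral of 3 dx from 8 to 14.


The integral of a constant k over [a, b] equals k * (b - a).
integral from 8 to 14 of 3 dx
= 3 * (14 - 8)
= 3 * 6
= 18

18


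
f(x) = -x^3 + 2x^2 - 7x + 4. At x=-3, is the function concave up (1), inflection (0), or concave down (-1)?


Concavity is determined by the sign of f''(x).
f(x) = -x^3 + 2x^2 - 7x + 4
f'(x) = -3x^2 + 4x - 7
f''(x) = -6x + 4
f''(-3) = -6 * (-3) + 4
= 18 + 4
= 22
Since f''(-3) > 0, the function is concave up (1)

1


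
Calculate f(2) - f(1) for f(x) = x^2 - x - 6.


Net change = f(b) - f(a)
f(x) = x^2 - x - 6
Compute f(2):
f(2) = 1 * 2^2 - 1 * 2 - 6
= 4 - 2 - 6
= -4
Compute f(1):
f(1) = 1 * 1^2 - 1 * 1 - 6
= 1 - 1 - 6
= -6
Net change = -4 - (-6) = 2

2


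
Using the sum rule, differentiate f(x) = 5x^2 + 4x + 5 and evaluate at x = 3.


Differentiate term by term using power and sum rules:
f(x) = 5x^2 + 4x + 5
f'(x) = 10x + 4
Substitute x = 3:
f'(3) = 10 * 3 + 4
= 30 + 4
= 34

34


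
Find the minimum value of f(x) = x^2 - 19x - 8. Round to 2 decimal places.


For a quadratic f(x) = ax^2 + bx + c with a > 0, the minimum is at the vertex.
Vertex x-coordinate: x = -b/(2a)
x = -(-19) / (2 * 1)
x = 19/2
Substitute back to find the minimum value:
f(19/2) = 1 * (19/2)^2 - 19 * (19/2) - 8
= 361/4 - 361/2 - 8
= -393/4 = -98.25

-98.25


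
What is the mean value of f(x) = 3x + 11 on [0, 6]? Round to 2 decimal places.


Average value = 1/(b-a) * integral from a to b of f(x) dx
First compute the integral of 3x + 11:
F(x) = (3/2)x^2 + 11x
F(6) = 3/2 * 36 + 11 * 6 = 120
F(0) = 3/2 * 0 + 11 * 0 = 0
Integral = 120 - 0 = 120
Average = 120 / (6 - 0) = 120 / 6
= 20 = 20.00

20.00


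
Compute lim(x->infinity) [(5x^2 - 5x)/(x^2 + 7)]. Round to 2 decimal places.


For limits at infinity with equal-degree polynomials,
we compare leading coefficients.
Numerator leading term: 5x^2
Denominator leading term: x^2
Divide both by x^2:
lim = (5 - 5/x) / (1 + 7/x^2)
As x -> infinity, the 1/x and 1/x^2 terms vanish:
= 5/1 = 5 = 5.00

5.00


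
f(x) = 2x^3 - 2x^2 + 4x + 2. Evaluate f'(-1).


Differentiate f(x) = 2x^3 - 2x^2 + 4x + 2 term by term:
f'(x) = 6x^2 - 4x + 4
Substitute x = -1:
f'(-1) = 6 * (-1)^2 - 4 * (-1) + 4
= 6 + 4 + 4
= 14

14


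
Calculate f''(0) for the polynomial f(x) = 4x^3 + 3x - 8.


First derivative:
f'(x) = 12x^2 + 3
Second derivative:
f''(x) = 24x
Substitute x = 0:
f''(0) = 24 * 0 + 0
= 0 + 0
= 0

0


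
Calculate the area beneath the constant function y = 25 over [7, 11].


The area under a constant function y = 25 is a rectangle.
Width = 11 - 7 = 4
Height = 25
Area = width * height
= 4 * 25
= 100

100


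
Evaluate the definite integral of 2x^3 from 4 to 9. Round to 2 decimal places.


Find the antiderivative of 2x^3:
F(x) = 2/4 * x^4
Apply the Fundamental Theorem of Calculus:
F(9) - F(4)
= 2/4 * 9^4 - 2/4 * 4^4
= 2/4 * (6561 - 256)
= 2/4 * 6305
= 6305/2 = 3152.50

3152.50


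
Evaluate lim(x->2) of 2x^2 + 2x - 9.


Since polynomials are continuous, we use direct substitution.
lim(x->2) of 2x^2 + 2x - 9
= 2 * 2^2 + 2 * 2 - 9
= 8 + 4 - 9
= 3

3


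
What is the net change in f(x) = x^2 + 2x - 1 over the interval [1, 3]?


Net change = f(b) - f(a)
f(x) = x^2 + 2x - 1
Compute f(3):
f(3) = 1 * 3^2 + 2 * 3 - 1
= 9 + 6 - 1
= 14
Compute f(1):
f(1) = 1 * 1^2 + 2 * 1 - 1
= 1 + 2 - 1
= 2
Net change = 14 - 2 = 12

12


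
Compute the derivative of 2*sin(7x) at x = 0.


Apply the chain rule to differentiate 2*sin(7x):
d/dx [2*sin(7x)]
= 2 * cos(7x) * d/dx(7x)
= 2 * 7 * cos(7x)
= 14 * cos(7x)
Evaluate at x = 0:
= 14 * cos(0)
= 14 * 1
= 14

14


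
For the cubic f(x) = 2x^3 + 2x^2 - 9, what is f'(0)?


Differentiate f(x) = 2x^3 + 2x^2 - 9 term by term:
f'(x) = 6x^2 + 4x
Substitute x = 0:
f'(0) = 6 * 0^2 + 4 * 0 + 0
= 0 + 0 + 0
= 0

0


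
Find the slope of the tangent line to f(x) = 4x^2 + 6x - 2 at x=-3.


The slope of the tangent line equals f'(x) at the point.
f(x) = 4x^2 + 6x - 2
f'(x) = 8x + 6
At x = -3:
f'(-3) = 8 * (-3) + 6
= -24 + 6
= -18

-18


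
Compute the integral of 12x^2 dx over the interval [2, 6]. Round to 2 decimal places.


Find the antiderivative of 12x^2:
F(x) = 12/3 * x^3
Apply the Fundamental Theorem of Calculus:
F(6) - F(2)
= 12/3 * 6^3 - 12/3 * 2^3
= 12/3 * (216 - 8)
= 12/3 * 208
= 832 = 832.00

832.00


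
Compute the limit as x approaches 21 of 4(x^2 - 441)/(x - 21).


Direct substitution gives 0/0, so we factor the numerator.
Factor: 4(x^2 - 441) = 4 * (x - 21)(x + 21)
Cancel the common factor (x - 21):
4(x^2 - 441)/(x - 21) = 4 * (x + 21)
Now substitute x = 21:
= 4 * (21 + 21) = 168

168


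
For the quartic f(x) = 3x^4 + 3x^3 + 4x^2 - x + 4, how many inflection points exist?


Inflection points occur where f''(x) = 0 and concavity changes.
f(x) = 3x^4 + 3x^3 + 4x^2 - x + 4
f'(x) = 12x^3 + 9x^2 + 8x - 1
f''(x) = 36x^2 + 18x + 8
This is a quadratic in x. Use the discriminant to count real roots.
Discriminant = (18)^2 - 4 * 36 * 8
= 324 - 1152
= -828
Since discriminant < 0, f''(x) = 0 has no real solutions.
Number of inflection points: 0

0


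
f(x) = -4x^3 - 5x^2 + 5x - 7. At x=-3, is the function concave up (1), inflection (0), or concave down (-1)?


Concavity is determined by the sign of f''(x).
f(x) = -4x^3 - 5x^2 + 5x - 7
f'(x) = -12x^2 - 10x + 5
f''(x) = -24x - 10
f''(-3) = -24 * (-3) - 10
= 72 - 10
= 62
Since f''(-3) > 0, the function is concave up (1)

1


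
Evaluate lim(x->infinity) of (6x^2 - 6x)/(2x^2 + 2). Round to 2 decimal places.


For limits at infinity with equal-degree polynomials,
we compare leading coefficients.
Numerator leading term: 6x^2
Denominator leading term: 2x^2
Divide both by x^2:
lim = (6 - 6/x) / (2 + 2/x^2)
As x -> infinity, the 1/x and 1/x^2 terms vanish:
= 6/2 = 3 = 3.00

3.00


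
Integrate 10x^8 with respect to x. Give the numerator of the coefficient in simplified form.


Apply the power rule for integration:
integral of ax^n dx = a/(n+1) * x^(n+1) + C
integral of 10x^8 dx
= 10/9 * x^9 + C
The coefficient in lowest terms is 10/9, and its numerator is 10

10


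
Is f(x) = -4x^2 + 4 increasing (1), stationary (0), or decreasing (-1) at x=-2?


Compute f'(x) to determine behavior:
f'(x) = -8x
f'(-2) = -8 * (-2) + 0
= 16 + 0
= 16
Since f'(-2) > 0, the function is increasing (1)

1


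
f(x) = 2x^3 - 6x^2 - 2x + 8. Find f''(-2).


First derivative:
f'(x) = 6x^2 - 12x - 2
Second derivative:
f''(x) = 12x - 12
Substitute x = -2:
f''(-2) = 12 * (-2) - 12
= -24 - 12
= -36

-36


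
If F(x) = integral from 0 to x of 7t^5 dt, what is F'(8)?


By the Fundamental Theorem of Calculus (Part 1):
If F(x) = integral from 0 to x of f(t) dt, then F'(x) = f(x)
Here f(t) = 7t^5
So F'(x) = 7x^5
Evaluate at x = 8:
F'(8) = 7 * 8^5
= 7 * 32768
= 229376

229376


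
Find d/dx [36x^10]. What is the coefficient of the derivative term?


We apply the power rule: d/dx [ax^n] = a*n * x^(n-1)
d/dx [36x^10]
= 36 * 10 * x^(10-1)
= 360x^9
The coefficient is 360

360


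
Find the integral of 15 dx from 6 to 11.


The integral of a constant k over [a, b] equals k * (b - a).
integral from 6 to 11 of 15 dx
= 15 * (11 - 6)
= 15 * 5
= 75

75


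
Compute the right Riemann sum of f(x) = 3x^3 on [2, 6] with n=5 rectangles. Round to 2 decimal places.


Right Riemann sum uses right endpoints of each subinterval.
Interval: [2, 6], n = 5
dx = (6 - 2) / 5 = 4/5
Right endpoints: [14/5, 18/5, 22/5, 26/5, 6]
f values: [8232/125, 17496/125, 31944/125, 52728/125, 648]
Sum = dx * (sum of f values)
= 4/5 * 7656/5
= 30624/25 = 1224.96

1224.96


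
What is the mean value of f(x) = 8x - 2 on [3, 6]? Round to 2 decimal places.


Average value = 1/(b-a) * integral from a to b of f(x) dx
First compute the integral of 8x - 2:
F(x) = 4x^2 - 2x
F(6) = 4 * 36 - 2 * 6 = 132
F(3) = 4 * 9 - 2 * 3 = 30
Integral = 132 - 30 = 102
Average = 102 / (6 - 3) = 102 / 3
= 34 = 34.00

34.00


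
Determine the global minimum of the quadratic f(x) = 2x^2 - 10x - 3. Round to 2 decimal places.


For a quadratic f(x) = ax^2 + bx + c with a > 0, the minimum is at the vertex.
Vertex x-coordinate: x = -b/(2a)
x = -(-10) / (2 * 2)
x = 10/4 = 5/2
Substitute back to find the minimum value:
f(5/2) = 2 * (5/2)^2 - 10 * (5/2) - 3
= 25/2 - 25 - 3
= -31/2 = -15.50

-15.50


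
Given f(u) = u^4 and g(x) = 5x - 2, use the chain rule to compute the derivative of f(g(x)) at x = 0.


Using the chain rule: (f(g(x)))' = f'(g(x)) * g'(x)
First, find g(0):
g(0) = 5 * 0 - 2 = -2
Next, f'(u) = 4u^3
And g'(x) = 5
So f'(g(0)) * g'(0)
= 4 * (-2)^3 * 5
= 4 * (-8) * 5
= -160

-160


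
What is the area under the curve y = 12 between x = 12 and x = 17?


The area under a constant function y = 12 is a rectangle.
Width = 17 - 12 = 5
Height = 12
Area = width * height
= 5 * 12
= 60

60


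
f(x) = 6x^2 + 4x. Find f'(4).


Differentiate term by term using power and sum rules:
f(x) = 6x^2 + 4x
f'(x) = 12x + 4
Substitute x = 4:
f'(4) = 12 * 4 + 4
= 48 + 4
= 52

52


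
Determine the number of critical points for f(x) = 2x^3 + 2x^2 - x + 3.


Find where f'(x) = 0:
f(x) = 2x^3 + 2x^2 - x + 3
f'(x) = 6x^2 + 4x - 1
This is a quadratic in x. Use the discriminant to count real roots.
Discriminant = (4)^2 - 4 * 6 * (-1)
= 16 - (-24)
= 40
Since discriminant > 0, f'(x) = 0 has 2 real solutions.
Number of critical points: 2

2


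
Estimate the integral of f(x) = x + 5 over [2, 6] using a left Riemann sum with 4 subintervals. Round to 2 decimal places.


Left Riemann sum uses left endpoints of each subinterval.
Interval: [2, 6], n = 4
dx = (6 - 2) / 4 = 1
Left endpoints: [2, 3, 4, 5]
f values: [7, 8, 9, 10]
Sum = dx * (sum of f values)
= 1 * 34
= 34 = 34.00

34.00


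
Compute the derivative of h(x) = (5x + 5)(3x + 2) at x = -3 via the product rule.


Let u(x) = 5x + 5 and v(x) = 3x + 2
u'(x) = 5
v'(x) = 3
Product rule: h'(x) = u'(x)*v(x) + u(x)*v'(x)
= 5 * (3x + 2) + (5x + 5) * 3
At x = -3:
u(-3) = 5 * (-3) + 5 = -10
v(-3) = 3 * (-3) + 2 = -7
h'(-3) = 5 * (-7) + (-10) * 3
= -35 - 30
= -65

-65


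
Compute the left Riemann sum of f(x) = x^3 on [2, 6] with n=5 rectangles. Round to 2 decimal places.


Left Riemann sum uses left endpoints of each subinterval.
Interval: [2, 6], n = 5
dx = (6 - 2) / 5 = 4/5
Left endpoints: [2, 14/5, 18/5, 22/5, 26/5]
f values: [8, 2744/125, 5832/125, 10648/125, 17576/125]
Sum = dx * (sum of f values)
= 4/5 * 1512/5
= 6048/25 = 241.92

241.92


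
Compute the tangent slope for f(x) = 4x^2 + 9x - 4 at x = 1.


The slope of the tangent line equals f'(x) at the point.
f(x) = 4x^2 + 9x - 4
f'(x) = 8x + 9
At x = 1:
f'(1) = 8 * 1 + 9
= 8 + 9
= 17

17


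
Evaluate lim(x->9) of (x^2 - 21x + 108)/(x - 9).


Direct substitution gives 0/0, so we factor the numerator.
Factor: (x^2 - 21x + 108) = (x - 9)(x - 12)
Cancel the common factor (x - 9):
(x^2 - 21x + 108)/(x - 9) = (x - 12)
Now substitute x = 9:
= (9) - (12) = -3

-3


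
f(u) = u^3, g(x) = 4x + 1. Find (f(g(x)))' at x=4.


Using the chain rule: (f(g(x)))' = f'(g(x)) * g'(x)
First, find g(4):
g(4) = 4 * 4 + 1 = 17
Next, f'(u) = 3u^2
And g'(x) = 4
So f'(g(4)) * g'(4)
= 3 * 17^2 * 4
= 3 * 289 * 4
= 3468

3468


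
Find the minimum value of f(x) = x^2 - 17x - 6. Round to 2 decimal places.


For a quadratic f(x) = ax^2 + bx + c with a > 0, the minimum is at the vertex.
Vertex x-coordinate: x = -b/(2a)
x = -(-17) / (2 * 1)
x = 17/2
Substitute back to find the minimum value:
f(17/2) = 1 * (17/2)^2 - 17 * (17/2) - 6
= 289/4 - 289/2 - 6
= -313/4 = -78.25

-78.25


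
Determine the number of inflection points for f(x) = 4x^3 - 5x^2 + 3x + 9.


Inflection points occur where f''(x) = 0 and concavity changes.
f(x) = 4x^3 - 5x^2 + 3x + 9
f'(x) = 12x^2 - 10x + 3
f''(x) = 24x - 10
Set f''(x) = 0:
24x - 10 = 0
x = 10 / 24 = 5/12
Since f''(x) is linear (degree 1), it changes sign at this point.
Therefore there is exactly 1 inflection point.

1


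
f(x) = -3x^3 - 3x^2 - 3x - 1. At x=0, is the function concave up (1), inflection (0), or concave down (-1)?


Concavity is determined by the sign of f''(x).
f(x) = -3x^3 - 3x^2 - 3x - 1
f'(x) = -9x^2 - 6x - 3
f''(x) = -18x - 6
f''(0) = -18 * 0 - 6
= 0 - 6
= -6
Since f''(0) < 0, the function is concave down (-1)

-1


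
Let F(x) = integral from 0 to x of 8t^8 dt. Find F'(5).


By the Fundamental Theorem of Calculus (Part 1):
If F(x) = integral from 0 to x of f(t) dt, then F'(x) = f(x)
Here f(t) = 8t^8
So F'(x) = 8x^8
Evaluate at x = 5:
F'(5) = 8 * 5^8
= 8 * 390625
= 3125000

3125000


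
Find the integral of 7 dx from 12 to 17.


The integral of a constant k over [a, b] equals k * (b - a).
integral from 12 to 17 of 7 dx
= 7 * (17 - 12)
= 7 * 5
= 35

35


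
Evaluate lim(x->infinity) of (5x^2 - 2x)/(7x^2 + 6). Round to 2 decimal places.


For limits at infinity with equal-degree polynomials,
we compare leading coefficients.
Numerator leading term: 5x^2
Denominator leading term: 7x^2
Divide both by x^2:
lim = (5 - 2/x) / (7 + 6/x^2)
As x -> infinity, the 1/x and 1/x^2 terms vanish:
= 5/7 ≈ 0.71

0.71


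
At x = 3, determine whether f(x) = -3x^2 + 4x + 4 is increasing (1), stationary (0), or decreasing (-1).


Compute f'(x) to determine behavior:
f'(x) = -6x + 4
f'(3) = -6 * 3 + 4
= -18 + 4
= -14
Since f'(3) < 0, the function is decreasing (-1)

-1


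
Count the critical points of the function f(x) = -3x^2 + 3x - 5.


Find where f'(x) = 0:
f'(x) = -6x + 3
Set f'(x) = 0:
-6x + 3 = 0
x = -3 / (-6) = 1/2
This is a linear equation in x, so there is exactly one solution.
Number of critical points: 1

1


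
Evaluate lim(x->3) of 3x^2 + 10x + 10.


Since polynomials are continuous, we use direct substitution.
lim(x->3) of 3x^2 + 10x + 10
= 3 * 3^2 + 10 * 3 + 10
= 27 + 30 + 10
= 67

67


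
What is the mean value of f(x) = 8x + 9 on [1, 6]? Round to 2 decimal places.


Average value = 1/(b-a) * integral from a to b of f(x) dx
First compute the integral of 8x + 9:
F(x) = 4x^2 + 9x
F(6) = 4 * 36 + 9 * 6 = 198
F(1) = 4 * 1 + 9 * 1 = 13
Integral = 198 - 13 = 185
Average = 185 / (6 - 1) = 185 / 5
= 37 = 37.00

37.00


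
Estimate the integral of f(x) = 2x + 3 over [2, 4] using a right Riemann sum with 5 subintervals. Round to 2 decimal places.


Right Riemann sum uses right endpoints of each subinterval.
Interval: [2, 4], n = 5
dx = (4 - 2) / 5 = 2/5
Right endpoints: [12/5, 14/5, 16/5, 18/5, 4]
f values: [39/5, 43/5, 47/5, 51/5, 11]
Sum = dx * (sum of f values)
= 2/5 * 47
= 94/5 = 18.80

18.80


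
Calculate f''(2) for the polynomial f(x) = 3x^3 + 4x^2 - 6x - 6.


First derivative:
f'(x) = 9x^2 + 8x - 6
Second derivative:
f''(x) = 18x + 8
Substitute x = 2:
f''(2) = 18 * 2 + 8
= 36 + 8
= 44

44


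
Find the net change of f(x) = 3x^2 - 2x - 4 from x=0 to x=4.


Net change = f(b) - f(a)
f(x) = 3x^2 - 2x - 4
Compute f(4):
f(4) = 3 * 4^2 - 2 * 4 - 4
= 48 - 8 - 4
= 36
Compute f(0):
f(0) = 3 * 0^2 - 2 * 0 - 4
= 0 + 0 - 4
= -4
Net change = 36 - (-4) = 40

40


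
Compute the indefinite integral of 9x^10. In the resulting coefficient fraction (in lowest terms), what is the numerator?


Apply the power rule for integration:
integral of ax^n dx = a/(n+1) * x^(n+1) + C
integral of 9x^10 dx
= 9/11 * x^11 + C
The coefficient in lowest terms is 9/11, and its numerator is 9

9


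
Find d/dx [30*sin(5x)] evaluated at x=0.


Apply the chain rule to differentiate 30*sin(5x):
d/dx [30*sin(5x)]
= 30 * cos(5x) * d/dx(5x)
= 30 * 5 * cos(5x)
= 150 * cos(5x)
Evaluate at x = 0:
= 150 * cos(0)
= 150 * 1
= 150

150


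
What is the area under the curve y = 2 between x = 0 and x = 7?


The area under a constant function y = 2 is a rectangle.
Width = 7 - 0 = 7
Height = 2
Area = width * height
= 7 * 2
= 14

14


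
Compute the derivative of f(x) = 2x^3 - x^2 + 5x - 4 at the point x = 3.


Differentiate f(x) = 2x^3 - x^2 + 5x - 4 term by term:
f'(x) = 6x^2 - 2x + 5
Substitute x = 3:
f'(3) = 6 * 3^2 - 2 * 3 + 5
= 54 - 6 + 5
= 53

53


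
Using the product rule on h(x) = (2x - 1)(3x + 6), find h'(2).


Let u(x) = 2x - 1 and v(x) = 3x + 6
u'(x) = 2
v'(x) = 3
Product rule: h'(x) = u'(x)*v(x) + u(x)*v'(x)
= 2 * (3x + 6) + (2x - 1) * 3
At x = 2:
u(2) = 2 * 2 - 1 = 3
v(2) = 3 * 2 + 6 = 12
h'(2) = 2 * 12 + 3 * 3
= 24 + 9
= 33

33


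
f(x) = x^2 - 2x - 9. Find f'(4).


Differentiate term by term using power and sum rules:
f(x) = x^2 - 2x - 9
f'(x) = 2x - 2
Substitute x = 4:
f'(4) = 2 * 4 - 2
= 8 - 2
= 6

6


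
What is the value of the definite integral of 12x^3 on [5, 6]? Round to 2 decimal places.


Find the antiderivative of 12x^3:
F(x) = 12/4 * x^4
Apply the Fundamental Theorem of Calculus:
F(6) - F(5)
= 12/4 * 6^4 - 12/4 * 5^4
= 12/4 * (1296 - 625)
= 12/4 * 671
= 2013 = 2013.00

2013.00


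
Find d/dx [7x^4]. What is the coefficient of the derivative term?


We apply the power rule: d/dx [ax^n] = a*n * x^(n-1)
d/dx [7x^4]
= 7 * 4 * x^(4-1)
= 28x^3
The coefficient is 28

28


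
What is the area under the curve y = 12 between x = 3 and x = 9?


The area under a constant function y = 12 is a rectangle.
Width = 9 - 3 = 6
Height = 12
Area = width * height
= 6 * 12
= 72

72


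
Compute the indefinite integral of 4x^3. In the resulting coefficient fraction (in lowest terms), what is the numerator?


Apply the power rule for integration:
integral of ax^n dx = a/(n+1) * x^(n+1) + C
integral of 4x^3 dx
= 4/4 * x^4 + C
= 1 * x^4 + C
The coefficient in lowest terms is 1 = 1/1, so its numerator is 1

1


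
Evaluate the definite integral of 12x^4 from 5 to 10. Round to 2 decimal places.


Find the antiderivative of 12x^4:
F(x) = 12/5 * x^5
Apply the Fundamental Theorem of Calculus:
F(10) - F(5)
= 12/5 * 10^5 - 12/5 * 5^5
= 12/5 * (100000 - 3125)
= 12/5 * 96875
= 232500 = 232500.00

232500.00


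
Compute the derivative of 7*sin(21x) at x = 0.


Apply the chain rule to differentiate 7*sin(21x):
d/dx [7*sin(21x)]
= 7 * cos(21x) * d/dx(21x)
= 7 * 21 * cos(21x)
= 147 * cos(21x)
Evaluate at x = 0:
= 147 * cos(0)
= 147 * 1
= 147

147


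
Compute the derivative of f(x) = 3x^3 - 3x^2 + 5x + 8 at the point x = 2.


Differentiate f(x) = 3x^3 - 3x^2 + 5x + 8 term by term:
f'(x) = 9x^2 - 6x + 5
Substitute x = 2:
f'(2) = 9 * 2^2 - 6 * 2 + 5
= 36 - 12 + 5
= 29

29


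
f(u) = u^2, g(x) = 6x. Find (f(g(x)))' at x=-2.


Using the chain rule: (f(g(x)))' = f'(g(x)) * g'(x)
First, find g(-2):
g(-2) = 6 * (-2) + 0 = -12
Next, f'(u) = 2u
And g'(x) = 6
So f'(g(-2)) * g'(-2)
= 2 * (-12) * 6
= -144

-144


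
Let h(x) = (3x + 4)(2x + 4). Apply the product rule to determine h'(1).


Let u(x) = 3x + 4 and v(x) = 2x + 4
u'(x) = 3
v'(x) = 2
Product rule: h'(x) = u'(x)*v(x) + u(x)*v'(x)
= 3 * (2x + 4) + (3x + 4) * 2
At x = 1:
u(1) = 3 * 1 + 4 = 7
v(1) = 2 * 1 + 4 = 6
h'(1) = 3 * 6 + 7 * 2
= 18 + 14
= 32

32


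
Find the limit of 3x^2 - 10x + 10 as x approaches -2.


Since polynomials are continuous, we use direct substitution.
lim(x->-2) of 3x^2 - 10x + 10
= 3 * (-2)^2 - 10 * (-2) + 10
= 12 + 20 + 10
= 42

42


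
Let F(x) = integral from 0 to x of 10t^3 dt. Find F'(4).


By the Fundamental Theorem of Calculus (Part 1):
If F(x) = integral from 0 to x of f(t) dt, then F'(x) = f(x)
Here f(t) = 10t^3
So F'(x) = 10x^3
Evaluate at x = 4:
F'(4) = 10 * 4^3
= 10 * 64
= 640

640


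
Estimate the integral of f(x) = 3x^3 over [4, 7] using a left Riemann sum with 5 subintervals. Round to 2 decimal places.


Left Riemann sum uses left endpoints of each subinterval.
Interval: [4, 7], n = 5
dx = (7 - 4) / 5 = 3/5
Left endpoints: [4, 23/5, 26/5, 29/5, 32/5]
f values: [192, 36501/125, 52728/125, 73167/125, 98304/125]
Sum = dx * (sum of f values)
= 3/5 * 11388/5
= 34164/25 = 1366.56

1366.56


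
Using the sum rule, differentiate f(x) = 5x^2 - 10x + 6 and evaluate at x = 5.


Differentiate term by term using power and sum rules:
f(x) = 5x^2 - 10x + 6
f'(x) = 10x - 10
Substitute x = 5:
f'(5) = 10 * 5 - 10
= 50 - 10
= 40

40


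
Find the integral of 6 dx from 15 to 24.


The integral of a constant k over [a, b] equals k * (b - a).
integral from 15 to 24 of 6 dx
= 6 * (24 - 15)
= 6 * 9
= 54

54


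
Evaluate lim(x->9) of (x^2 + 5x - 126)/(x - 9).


Direct substitution gives 0/0, so we factor the numerator.
Factor: (x^2 + 5x - 126) = (x - 9)(x + 14)
Cancel the common factor (x - 9):
(x^2 + 5x - 126)/(x - 9) = (x + 14)
Now substitute x = 9:
= (9) - (-14) = 23

23


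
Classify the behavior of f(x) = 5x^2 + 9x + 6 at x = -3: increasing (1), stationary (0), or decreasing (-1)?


Compute f'(x) to determine behavior:
f'(x) = 10x + 9
f'(-3) = 10 * (-3) + 9
= -30 + 9
= -21
Since f'(-3) < 0, the function is decreasing (-1)

-1


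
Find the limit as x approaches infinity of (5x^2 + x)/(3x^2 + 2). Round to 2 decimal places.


For limits at infinity with equal-degree polynomials,
we compare leading coefficients.
Numerator leading term: 5x^2
Denominator leading term: 3x^2
Divide both by x^2:
lim = (5 + 1/x) / (3 + 2/x^2)
As x -> infinity, the 1/x and 1/x^2 terms vanish:
= 5/3 ≈ 1.67

1.67


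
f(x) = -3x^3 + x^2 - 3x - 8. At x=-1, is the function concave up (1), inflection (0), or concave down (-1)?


Concavity is determined by the sign of f''(x).
f(x) = -3x^3 + x^2 - 3x - 8
f'(x) = -9x^2 + 2x - 3
f''(x) = -18x + 2
f''(-1) = -18 * (-1) + 2
= 18 + 2
= 20
Since f''(-1) > 0, the function is concave up (1)

1


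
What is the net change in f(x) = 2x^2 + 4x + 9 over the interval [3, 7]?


Net change = f(b) - f(a)
f(x) = 2x^2 + 4x + 9
Compute f(7):
f(7) = 2 * 7^2 + 4 * 7 + 9
= 98 + 28 + 9
= 135
Compute f(3):
f(3) = 2 * 3^2 + 4 * 3 + 9
= 18 + 12 + 9
= 39
Net change = 135 - 39 = 96

96


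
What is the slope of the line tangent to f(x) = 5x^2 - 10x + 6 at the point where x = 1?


The slope of the tangent line equals f'(x) at the point.
f(x) = 5x^2 - 10x + 6
f'(x) = 10x - 10
At x = 1:
f'(1) = 10 * 1 - 10
= 10 - 10
= 0

0


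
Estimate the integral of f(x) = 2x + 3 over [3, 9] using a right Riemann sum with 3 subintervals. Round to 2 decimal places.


Right Riemann sum uses right endpoints of each subinterval.
Interval: [3, 9], n = 3
dx = (9 - 3) / 3 = 2
Right endpoints: [5, 7, 9]
f values: [13, 17, 21]
Sum = dx * (sum of f values)
= 2 * 51
= 102 = 102.00

102.00


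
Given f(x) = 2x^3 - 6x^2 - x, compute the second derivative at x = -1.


First derivative:
f'(x) = 6x^2 - 12x - 1
Second derivative:
f''(x) = 12x - 12
Substitute x = -1:
f''(-1) = 12 * (-1) - 12
= -12 - 12
= -24

-24


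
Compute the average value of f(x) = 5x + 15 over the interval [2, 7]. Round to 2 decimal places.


Average value = 1/(b-a) * integral from a to b of f(x) dx
First compute the integral of 5x + 15:
F(x) = (5/2)x^2 + 15x
F(7) = 5/2 * 49 + 15 * 7 = 455/2
F(2) = 5/2 * 4 + 15 * 2 = 40
Integral = 455/2 - 40 = 375/2
Average = (375/2) / (7 - 2) = (375/2) / 5
= 75/2 = 37.50

37.50


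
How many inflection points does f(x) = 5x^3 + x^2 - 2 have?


Inflection points occur where f''(x) = 0 and concavity changes.
f(x) = 5x^3 + x^2 - 2
f'(x) = 15x^2 + 2x
f''(x) = 30x + 2
Set f''(x) = 0:
30x + 2 = 0
x = -2 / 30 = -1/15
Since f''(x) is linear (degree 1), it changes sign at this point.
Therefore there is exactly 1 inflection point.

1


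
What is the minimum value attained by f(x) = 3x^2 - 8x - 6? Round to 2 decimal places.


For a quadratic f(x) = ax^2 + bx + c with a > 0, the minimum is at the vertex.
Vertex x-coordinate: x = -b/(2a)
x = -(-8) / (2 * 3)
x = 8/6 = 4/3
Substitute back to find the minimum value:
f(4/3) = 3 * (4/3)^2 - 8 * (4/3) - 6
= 16/3 - 32/3 - 6
= -34/3 ≈ -11.33

-11.33


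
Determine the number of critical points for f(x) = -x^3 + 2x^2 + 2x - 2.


Find where f'(x) = 0:
f(x) = -x^3 + 2x^2 + 2x - 2
f'(x) = -3x^2 + 4x + 2
This is a quadratic in x. Use the discriminant to count real roots.
Discriminant = (4)^2 - 4 * (-3) * 2
= 16 - (-24)
= 40
Since discriminant > 0, f'(x) = 0 has 2 real solutions.
Number of critical points: 2

2


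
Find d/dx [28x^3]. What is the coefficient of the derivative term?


We apply the power rule: d/dx [ax^n] = a*n * x^(n-1)
d/dx [28x^3]
= 28 * 3 * x^(3-1)
= 84x^2
The coefficient is 84

84


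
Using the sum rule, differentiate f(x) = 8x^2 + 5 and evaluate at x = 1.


Differentiate term by term using power and sum rules:
f(x) = 8x^2 + 5
f'(x) = 16x
Substitute x = 1:
f'(1) = 16 * 1 + 0
= 16 + 0
= 16

16


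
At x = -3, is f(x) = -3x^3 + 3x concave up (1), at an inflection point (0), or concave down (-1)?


Concavity is determined by the sign of f''(x).
f(x) = -3x^3 + 3x
f'(x) = -9x^2 + 3
f''(x) = -18x
f''(-3) = -18 * (-3) + 0
= 54 + 0
= 54
Since f''(-3) > 0, the function is concave up (1)

1


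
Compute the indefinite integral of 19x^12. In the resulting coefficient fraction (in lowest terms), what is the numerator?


Apply the power rule for integration:
integral of ax^n dx = a/(n+1) * x^(n+1) + C
integral of 19x^12 dx
= 19/13 * x^13 + C
The coefficient in lowest terms is 19/13, and its numerator is 19

19


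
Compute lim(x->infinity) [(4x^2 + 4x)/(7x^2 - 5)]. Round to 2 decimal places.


For limits at infinity with equal-degree polynomials,
we compare leading coefficients.
Numerator leading term: 4x^2
Denominator leading term: 7x^2
Divide both by x^2:
lim = (4 + 4/x) / (7 - 5/x^2)
As x -> infinity, the 1/x and 1/x^2 terms vanish:
= 4/7 ≈ 0.57

0.57


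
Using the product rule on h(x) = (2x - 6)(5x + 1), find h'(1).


Let u(x) = 2x - 6 and v(x) = 5x + 1
u'(x) = 2
v'(x) = 5
Product rule: h'(x) = u'(x)*v(x) + u(x)*v'(x)
= 2 * (5x + 1) + (2x - 6) * 5
At x = 1:
u(1) = 2 * 1 - 6 = -4
v(1) = 5 * 1 + 1 = 6
h'(1) = 2 * 6 + (-4) * 5
= 12 - 20
= -8

-8


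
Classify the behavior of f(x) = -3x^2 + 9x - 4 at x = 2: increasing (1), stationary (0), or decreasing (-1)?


Compute f'(x) to determine behavior:
f'(x) = -6x + 9
f'(2) = -6 * 2 + 9
= -12 + 9
= -3
Since f'(2) < 0, the function is decreasing (-1)

-1


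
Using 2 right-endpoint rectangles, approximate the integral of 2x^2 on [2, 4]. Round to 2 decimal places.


Right Riemann sum uses right endpoints of each subinterval.
Interval: [2, 4], n = 2
dx = (4 - 2) / 2 = 1
Right endpoints: [3, 4]
f values: [18, 32]
Sum = dx * (sum of f values)
= 1 * 50
= 50 = 50.00

50.00


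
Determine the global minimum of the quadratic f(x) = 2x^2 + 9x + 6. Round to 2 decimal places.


For a quadratic f(x) = ax^2 + bx + c with a > 0, the minimum is at the vertex.
Vertex x-coordinate: x = -b/(2a)
x = -(9) / (2 * 2)
x = -9/4
Substitute back to find the minimum value:
f(-9/4) = 2 * (-9/4)^2 + 9 * (-9/4) + 6
= 81/8 - 81/4 + 6
= -33/8 ≈ -4.13

-4.13


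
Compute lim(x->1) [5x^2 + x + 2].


Since polynomials are continuous, we use direct substitution.
lim(x->1) of 5x^2 + x + 2
= 5 * 1^2 + 1 * 1 + 2
= 5 + 1 + 2
= 8

8


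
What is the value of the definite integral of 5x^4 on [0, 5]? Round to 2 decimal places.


Find the antiderivative of 5x^4:
F(x) = 5/5 * x^5
Apply the Fundamental Theorem of Calculus:
F(5) - F(0)
= 5/5 * 5^5 - 5/5 * 0^5
= 5/5 * (3125 - 0)
= 5/5 * 3125
= 3125 = 3125.00

3125.00


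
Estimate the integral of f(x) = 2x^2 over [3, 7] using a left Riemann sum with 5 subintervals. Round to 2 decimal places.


Left Riemann sum uses left endpoints of each subinterval.
Interval: [3, 7], n = 5
dx = (7 - 3) / 5 = 4/5
Left endpoints: [3, 19/5, 23/5, 27/5, 31/5]
f values: [18, 722/25, 1058/25, 1458/25, 1922/25]
Sum = dx * (sum of f values)
= 4/5 * 1122/5
= 4488/25 = 179.52

179.52


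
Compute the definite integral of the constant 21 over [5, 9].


The integral of a constant k over [a, b] equals k * (b - a).
integral from 5 to 9 of 21 dx
= 21 * (9 - 5)
= 21 * 4
= 84

84


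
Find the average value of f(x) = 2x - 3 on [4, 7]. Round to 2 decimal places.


Average value = 1/(b-a) * integral from a to b of f(x) dx
First compute the integral of 2x - 3:
F(x) = x^2 - 3x
F(7) = 1 * 49 - 3 * 7 = 28
F(4) = 1 * 16 - 3 * 4 = 4
Integral = 28 - 4 = 24
Average = 24 / (7 - 4) = 24 / 3
= 8 = 8.00

8.00


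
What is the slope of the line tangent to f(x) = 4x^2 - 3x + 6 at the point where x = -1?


The slope of the tangent line equals f'(x) at the point.
f(x) = 4x^2 - 3x + 6
f'(x) = 8x - 3
At x = -1:
f'(-1) = 8 * (-1) - 3
= -8 - 3
= -11

-11


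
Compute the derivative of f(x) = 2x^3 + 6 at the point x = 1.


Differentiate f(x) = 2x^3 + 6 term by term:
f'(x) = 6x^2
Substitute x = 1:
f'(1) = 6 * 1^2 + 0 * 1 + 0
= 6 + 0 + 0
= 6

6


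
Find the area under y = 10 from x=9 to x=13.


The area under a constant function y = 10 is a rectangle.
Width = 13 - 9 = 4
Height = 10
Area = width * height
= 4 * 10
= 40

40
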